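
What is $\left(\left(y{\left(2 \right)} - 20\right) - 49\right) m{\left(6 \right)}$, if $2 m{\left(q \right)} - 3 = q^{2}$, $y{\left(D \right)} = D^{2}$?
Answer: $- \frac{2535}{2} \approx -1267.5$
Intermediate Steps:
$m{\left(q \right)} = \frac{3}{2} + \frac{q^{2}}{2}$
$\left(\left(y{\left(2 \right)} - 20\right) - 49\right) m{\left(6 \right)} = \left(\left(2^{2} - 20\right) - 49\right) \left(\frac{3}{2} + \frac{6^{2}}{2}\right) = \left(\left(4 - 20\right) - 49\right) \left(\frac{3}{2} + \frac{1}{2} \cdot 36\right) = \left(-16 - 49\right) \left(\frac{3}{2} + 18\right) = \left(-65\right) \frac{39}{2} = - \frac{2535}{2}$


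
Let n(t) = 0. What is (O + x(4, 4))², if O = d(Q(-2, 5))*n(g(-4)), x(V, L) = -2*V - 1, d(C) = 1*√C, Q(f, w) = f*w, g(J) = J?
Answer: 81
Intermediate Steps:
d(C) = √C
x(V, L) = -1 - 2*V
O = 0 (O = √(-2*5)*0 = √(-10)*0 = (I*√10)*0 = 0)
(O + x(4, 4))² = (0 + (-1 - 2*4))² = (0 + (-1 - 8))² = (0 - 9)² = (-9)² = 81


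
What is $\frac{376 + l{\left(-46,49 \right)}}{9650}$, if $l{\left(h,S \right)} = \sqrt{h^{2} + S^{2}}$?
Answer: $\frac{188}{4825} + \frac{\sqrt{4517}}{9650} \approx 0.045928$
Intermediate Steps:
$l{\left(h,S \right)} = \sqrt{S^{2} + h^{2}}$
$\frac{376 + l{\left(-46,49 \right)}}{9650} = \frac{376 + \sqrt{49^{2} + \left(-46\right)^{2}}}{9650} = \left(376 + \sqrt{2401 + 2116}\right) \frac{1}{9650} = \left(376 + \sqrt{4517}\right) \frac{1}{9650} = \frac{188}{4825} + \frac{\sqrt{4517}}{9650}$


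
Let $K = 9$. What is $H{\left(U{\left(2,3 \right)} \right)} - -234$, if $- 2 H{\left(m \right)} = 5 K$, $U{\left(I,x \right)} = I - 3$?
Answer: $\frac{423}{2} \approx 211.5$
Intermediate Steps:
$U{\left(I,x \right)} = -3 + I$
$H{\left(m \right)} = - \frac{45}{2}$ ($H{\left(m \right)} = - \frac{5 \cdot 9}{2} = \left(- \frac{1}{2}\right) 45 = - \frac{45}{2}$)
$H{\left(U{\left(2,3 \right)} \right)} - -234 = - \frac{45}{2} - -234 = - \frac{45}{2} + 234 = \frac{423}{2}$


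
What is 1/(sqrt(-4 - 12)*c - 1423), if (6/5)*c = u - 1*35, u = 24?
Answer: -12807/18236461 + 330*I/18236461 ≈ -0.00070227 + 1.8096e-5*I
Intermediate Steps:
c = -55/6 (c = 5*(24 - 1*35)/6 = 5*(24 - 35)/6 = (5/6)*(-11) = -55/6 ≈ -9.1667)
1/(sqrt(-4 - 12)*c - 1423) = 1/(sqrt(-4 - 12)*(-55/6) - 1423) = 1/(sqrt(-16)*(-55/6) - 1423) = 1/((4*I)*(-55/6) - 1423) = 1/(-110*I/3 - 1423) = 1/(-1423 - 110*I/3) = 9*(-1423 + 110*I/3)/18236461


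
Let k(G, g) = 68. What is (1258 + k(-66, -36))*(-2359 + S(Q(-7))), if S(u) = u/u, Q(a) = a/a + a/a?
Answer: -3126708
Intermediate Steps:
Q(a) = 2 (Q(a) = 1 + 1 = 2)
S(u) = 1
(1258 + k(-66, -36))*(-2359 + S(Q(-7))) = (1258 + 68)*(-2359 + 1) = 1326*(-2358) = -3126708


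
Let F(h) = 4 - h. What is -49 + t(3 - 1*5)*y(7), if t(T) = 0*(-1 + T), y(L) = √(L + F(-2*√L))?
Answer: -49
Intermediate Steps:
y(L) = √(4 + L + 2*√L) (y(L) = √(L + (4 - (-2)*√L)) = √(L + (4 + 2*√L)) = √(4 + L + 2*√L))
t(T) = 0
-49 + t(3 - 1*5)*y(7) = -49 + 0*√(4 + 7 + 2*√7) = -49 + 0*√(11 + 2*√7) = -49 + 0 = -49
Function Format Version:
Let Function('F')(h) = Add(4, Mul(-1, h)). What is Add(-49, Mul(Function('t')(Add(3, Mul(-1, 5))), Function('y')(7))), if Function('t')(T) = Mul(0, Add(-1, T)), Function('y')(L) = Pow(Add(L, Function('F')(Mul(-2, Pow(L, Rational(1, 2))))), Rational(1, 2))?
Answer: -49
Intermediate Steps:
Function('y')(L) = Pow(Add(4, L, Mul(2, Pow(L, Rational(1, 2)))), Rational(1, 2)) (Function('y')(L) = Pow(Add(L, Add(4, Mul(-1, Mul(-2, Pow(L, Rational(1, 2)))))), Rational(1, 2)) = Pow(Add(L, Add(4, Mul(2, Pow(L, Rational(1, 2))))), Rational(1, 2)) = Pow(Add(4, L, Mul(2, Pow(L, Rational(1, 2)))), Rational(1, 2)))
Function('t')(T) = 0
Add(-49, Mul(Function('t')(Add(3, Mul(-1, 5))), Function('y')(7))) = Add(-49, Mul(0, Pow(Add(4, 7, Mul(2, Pow(7, Rational(1, 2)))), Rational(1, 2)))) = Add(-49, Mul(0, Pow(Add(11, Mul(2, Pow(7, Rational(1, 2)))), Rational(1, 2)))) = Add(-49, 0) = -49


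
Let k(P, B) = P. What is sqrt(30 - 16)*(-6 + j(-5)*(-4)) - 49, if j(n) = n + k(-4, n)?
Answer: -49 + 30*sqrt(14) ≈ 63.250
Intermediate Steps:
j(n) = -4 + n (j(n) = n - 4 = -4 + n)
sqrt(30 - 16)*(-6 + j(-5)*(-4)) - 49 = sqrt(30 - 16)*(-6 + (-4 - 5)*(-4)) - 49 = sqrt(14)*(-6 - 9*(-4)) - 49 = sqrt(14)*(-6 + 36) - 49 = sqrt(14)*30 - 49 = 30*sqrt(14) - 49 = -49 + 30*sqrt(14)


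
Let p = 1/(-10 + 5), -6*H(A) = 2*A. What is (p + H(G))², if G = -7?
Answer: 1024/225 ≈ 4.5511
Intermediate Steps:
H(A) = -A/3
p = -⅕ (p = 1/(-5) = -⅕ ≈ -0.20000)
(p + H(G))² = (-⅕ - ⅓*(-7))² = (-⅕ + 7/3)² = (32/15)² = 1024/225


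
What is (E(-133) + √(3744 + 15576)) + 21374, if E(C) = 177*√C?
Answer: 21374 + 2*√4830 + 177*I*√133 ≈ 21513.0 + 2041.3*I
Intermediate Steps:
(E(-133) + √(3744 + 15576)) + 21374 = (177*√(-133) + √(3744 + 15576)) + 21374 = (177*(I*√133) + √19320) + 21374 = (177*I*√133 + 2*√4830) + 21374 = (2*√4830 + 177*I*√133) + 21374 = 21374 + 2*√4830 + 177*I*√133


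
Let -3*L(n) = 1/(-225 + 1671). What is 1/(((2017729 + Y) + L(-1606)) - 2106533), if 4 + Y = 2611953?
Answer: 4338/10945403009 ≈ 3.9633e-7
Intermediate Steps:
Y = 2611949 (Y = -4 + 2611953 = 2611949)
L(n) = -1/4338 (L(n) = -1/(3*(-225 + 1671)) = -⅓/1446 = -⅓*1/1446 = -1/4338)
1/(((2017729 + Y) + L(-1606)) - 2106533) = 1/(((2017729 + 2611949) - 1/4338) - 2106533) = 1/((4629678 - 1/4338) - 2106533) = 1/(20083543163/4338 - 2106533) = 1/(10945403009/4338) = 4338/10945403009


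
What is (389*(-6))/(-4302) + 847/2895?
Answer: 192606/230635 ≈ 0.83511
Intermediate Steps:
(389*(-6))/(-4302) + 847/2895 = -2334*(-1/4302) + 847*(1/2895) = 389/717 + 847/2895 = 192606/230635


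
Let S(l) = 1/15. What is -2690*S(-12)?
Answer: -538/3 ≈ -179.33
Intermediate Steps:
S(l) = 1/15
-2690*S(-12) = -2690*1/15 = -538/3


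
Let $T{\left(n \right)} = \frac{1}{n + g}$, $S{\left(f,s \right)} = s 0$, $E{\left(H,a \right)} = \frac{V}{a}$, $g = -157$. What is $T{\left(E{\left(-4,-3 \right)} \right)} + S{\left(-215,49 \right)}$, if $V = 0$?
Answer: $- \frac{1}{157} \approx -0.0063694$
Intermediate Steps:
$E{\left(H,a \right)} = 0$ ($E{\left(H,a \right)} = \frac{0}{a} = 0$)
$S{\left(f,s \right)} = 0$
$T{\left(n \right)} = \frac{1}{-157 + n}$ ($T{\left(n \right)} = \frac{1}{n - 157} = \frac{1}{-157 + n}$)
$T{\left(E{\left(-4,-3 \right)} \right)} + S{\left(-215,49 \right)} = \frac{1}{-157 + 0} + 0 = \frac{1}{-157} + 0 = - \frac{1}{157} + 0 = - \frac{1}{157}$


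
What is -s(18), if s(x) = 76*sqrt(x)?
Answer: -228*sqrt(2) ≈ -322.44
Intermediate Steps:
-s(18) = -76*sqrt(18) = -76*3*sqrt(2) = -228*sqrt(2)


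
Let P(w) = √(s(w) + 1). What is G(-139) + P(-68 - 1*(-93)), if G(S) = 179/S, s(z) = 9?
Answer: -179/139 + √10 ≈ 1.8745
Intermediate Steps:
P(w) = √10 (P(w) = √(9 + 1) = √10)
G(-139) + P(-68 - 1*(-93)) = 179/(-139) + √10 = 179*(-1/139) + √10 = -179/139 + √10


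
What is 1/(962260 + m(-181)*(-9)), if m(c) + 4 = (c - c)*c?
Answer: 1/962296 ≈ 1.0392e-6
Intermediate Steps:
m(c) = -4 (m(c) = -4 + (c - c)*c = -4 + 0*c = -4 + 0 = -4)
1/(962260 + m(-181)*(-9)) = 1/(962260 - 4*(-9)) = 1/(962260 + 36) = 1/962296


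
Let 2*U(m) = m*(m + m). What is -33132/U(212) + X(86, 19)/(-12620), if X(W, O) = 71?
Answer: -6583076/8862395 ≈ -0.74281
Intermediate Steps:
U(m) = m² (U(m) = (m*(m + m))/2 = (m*(2*m))/2 = (2*m²)/2 = m²)
-33132/U(212) + X(86, 19)/(-12620) = -33132/(212²) + 71/(-12620) = -33132/44944 + 71*(-1/12620) = -33132*1/44944 - 71/12620 = -8283/11236 - 71/12620 = -6583076/8862395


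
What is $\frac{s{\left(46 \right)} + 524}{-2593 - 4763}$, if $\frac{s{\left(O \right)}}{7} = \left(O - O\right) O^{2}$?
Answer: $- \frac{131}{1839} \approx -0.071234$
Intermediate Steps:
$s{\left(O \right)} = 0$ ($s{\left(O \right)} = 7 \left(O - O\right) O^{2} = 7 \cdot 0 O^{2} = 7 \cdot 0 = 0$)
$\frac{s{\left(46 \right)} + 524}{-2593 - 4763} = \frac{0 + 524}{-2593 - 4763} = \frac{524}{-7356} = 524 \left(- \frac{1}{7356}\right) = - \frac{131}{1839}$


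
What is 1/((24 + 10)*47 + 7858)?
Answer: 1/9456 ≈ 0.00010575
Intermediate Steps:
1/((24 + 10)*47 + 7858) = 1/(34*47 + 7858) = 1/(1598 + 7858) = 1/9456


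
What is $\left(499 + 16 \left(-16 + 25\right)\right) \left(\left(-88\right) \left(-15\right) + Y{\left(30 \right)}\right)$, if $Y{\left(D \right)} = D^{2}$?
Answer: $1427460$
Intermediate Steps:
$\left(499 + 16 \left(-16 + 25\right)\right) \left(\left(-88\right) \left(-15\right) + Y{\left(30 \right)}\right) = \left(499 + 16 \left(-16 + 25\right)\right) \left(\left(-88\right) \left(-15\right) + 30^{2}\right) = \left(499 + 16 \cdot 9\right) \left(1320 + 900\right) = \left(499 + 144\right) 2220 = 643 \cdot 2220 = 1427460$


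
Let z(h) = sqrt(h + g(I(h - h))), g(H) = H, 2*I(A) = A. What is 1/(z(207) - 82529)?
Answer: -82529/6811035634 - 3*sqrt(23)/6811035634 ≈ -1.2119e-5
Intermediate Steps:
I(A) = A/2
z(h) = sqrt(h) (z(h) = sqrt(h + (h - h)/2) = sqrt(h + (1/2)*0) = sqrt(h + 0) = sqrt(h))
1/(z(207) - 82529) = 1/(sqrt(207) - 82529) = 1/(3*sqrt(23) - 82529) = 1/(-82529 + 3*sqrt(23))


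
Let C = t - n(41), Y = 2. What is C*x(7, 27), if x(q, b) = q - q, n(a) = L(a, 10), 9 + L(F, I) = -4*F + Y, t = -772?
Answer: 0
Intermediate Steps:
L(F, I) = -7 - 4*F (L(F, I) = -9 + (-4*F + 2) = -9 + (2 - 4*F) = -7 - 4*F)
n(a) = -7 - 4*a
x(q, b) = 0
C = -601 (C = -772 - (-7 - 4*41) = -772 - (-7 - 164) = -772 - 1*(-171) = -772 + 171 = -601)
C*x(7, 27) = -601*0 = 0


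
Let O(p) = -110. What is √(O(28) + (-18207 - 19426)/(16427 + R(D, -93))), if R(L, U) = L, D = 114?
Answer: I*√30719002363/16541 ≈ 10.596*I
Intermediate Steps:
√(O(28) + (-18207 - 19426)/(16427 + R(D, -93))) = √(-110 + (-18207 - 19426)/(16427 + 114)) = √(-110 - 37633/16541) = √(-1857143/16541) = I*√30719002363/16541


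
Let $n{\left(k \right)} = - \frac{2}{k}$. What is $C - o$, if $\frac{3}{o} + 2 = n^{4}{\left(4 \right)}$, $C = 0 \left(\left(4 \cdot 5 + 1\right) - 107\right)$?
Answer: $\frac{48}{31} \approx 1.5484$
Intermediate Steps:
$C = 0$ ($C = 0 \left(\left(20 + 1\right) - 107\right) = 0 \left(21 - 107\right) = 0 \left(-86\right) = 0$)
$o = - \frac{48}{31}$ ($o = \frac{3}{-2 + \left(- \frac{2}{4}\right)^{4}} = \frac{3}{-2 + \left(\left(-2\right) \frac{1}{4}\right)^{4}} = \frac{3}{-2 + \left(- \frac{1}{2}\right)^{4}} = \frac{3}{-2 + \frac{1}{16}} = \frac{3}{- \frac{31}{16}} = 3 \left(- \frac{16}{31}\right) = - \frac{48}{31} \approx -1.5484$)
$C - o = 0 - - \frac{48}{31} = 0 + \frac{48}{31} = \frac{48}{31}$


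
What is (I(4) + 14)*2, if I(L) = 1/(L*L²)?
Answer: 897/32 ≈ 28.031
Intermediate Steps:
I(L) = L⁻³ (I(L) = 1/(L³) = L⁻³)
(I(4) + 14)*2 = (4⁻³ + 14)*2 = (1/64 + 14)*2 = (897/64)*2 = 897/32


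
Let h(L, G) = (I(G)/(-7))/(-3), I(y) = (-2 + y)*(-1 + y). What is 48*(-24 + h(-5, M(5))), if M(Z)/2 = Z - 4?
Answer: -1152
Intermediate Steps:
I(y) = (-1 + y)*(-2 + y)
M(Z) = -8 + 2*Z (M(Z) = 2*(Z - 4) = 2*(-4 + Z) = -8 + 2*Z)
h(L, G) = 2/21 - G/7 + G²/21 (h(L, G) = ((2 + G² - 3*G)/(-7))/(-3) = ((2 + G² - 3*G)*(-⅐))*(-⅓) = (-2/7 - G²/7 + 3*G/7)*(-⅓) = 2/21 - G/7 + G²/21)
48*(-24 + h(-5, M(5))) = 48*(-24 + (2/21 - (-8 + 2*5)/7 + (-8 + 2*5)²/21)) = 48*(-24 + (2/21 - (-8 + 10)/7 + (-8 + 10)²/21)) = 48*(-24 + (2/21 - ⅐*2 + (1/21)*2²)) = 48*(-24 + (2/21 - 2/7 + (1/21)*4)) = 48*(-24 + (2/21 - 2/7 + 4/21)) = 48*(-24 + 0) = 48*(-24) = -1152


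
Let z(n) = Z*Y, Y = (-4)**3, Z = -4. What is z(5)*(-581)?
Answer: -148736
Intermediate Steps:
Y = -64
z(n) = 256 (z(n) = -4*(-64) = 256)
z(5)*(-581) = 256*(-581) = -148736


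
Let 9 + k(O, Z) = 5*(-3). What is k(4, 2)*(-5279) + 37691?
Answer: 164387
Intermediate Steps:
k(O, Z) = -24 (k(O, Z) = -9 + 5*(-3) = -9 - 15 = -24)
k(4, 2)*(-5279) + 37691 = -24*(-5279) + 37691 = 126696 + 37691 = 164387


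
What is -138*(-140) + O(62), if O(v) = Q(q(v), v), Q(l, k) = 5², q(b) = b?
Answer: 19345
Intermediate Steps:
Q(l, k) = 25
O(v) = 25
-138*(-140) + O(62) = -138*(-140) + 25 = 19320 + 25 = 19345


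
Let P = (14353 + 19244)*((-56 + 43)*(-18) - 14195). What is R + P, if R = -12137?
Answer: -469059854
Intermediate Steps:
P = -469047717 (P = 33597*(-13*(-18) - 14195) = 33597*(234 - 14195) = 33597*(-13961) = -469047717)
R + P = -12137 - 469047717 = -469059854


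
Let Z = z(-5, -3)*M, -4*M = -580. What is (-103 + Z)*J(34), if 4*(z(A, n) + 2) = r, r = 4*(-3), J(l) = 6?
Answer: -4968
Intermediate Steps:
M = 145 (M = -1/4*(-580) = 145)
r = -12
z(A, n) = -5 (z(A, n) = -2 + (1/4)*(-12) = -2 - 3 = -5)
Z = -725 (Z = -5*145 = -725)
(-103 + Z)*J(34) = (-103 - 725)*6 = -828*6 = -4968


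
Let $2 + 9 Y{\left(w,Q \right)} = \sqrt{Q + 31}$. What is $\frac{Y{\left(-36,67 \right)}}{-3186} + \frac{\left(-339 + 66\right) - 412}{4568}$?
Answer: $- \frac{9816277}{65491416} - \frac{7 \sqrt{2}}{28674} \approx -0.15023$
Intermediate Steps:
$Y{\left(w,Q \right)} = - \frac{2}{9} + \frac{\sqrt{31 + Q}}{9}$ ($Y{\left(w,Q \right)} = - \frac{2}{9} + \frac{\sqrt{Q + 31}}{9} = - \frac{2}{9} + \frac{\sqrt{31 + Q}}{9}$)
$\frac{Y{\left(-36,67 \right)}}{-3186} + \frac{\left(-339 + 66\right) - 412}{4568} = \frac{- \frac{2}{9} + \frac{\sqrt{31 + 67}}{9}}{-3186} + \frac{\left(-339 + 66\right) - 412}{4568} = \left(- \frac{2}{9} + \frac{\sqrt{98}}{9}\right) \left(- \frac{1}{3186}\right) + \left(-273 - 412\right) \frac{1}{4568} = \left(- \frac{2}{9} + \frac{7 \sqrt{2}}{9}\right) \left(- \frac{1}{3186}\right) - \frac{685}{4568} = \left(\frac{1}{14337} - \frac{7 \sqrt{2}}{28674}\right) - \frac{685}{4568} = - \frac{9816277}{65491416} - \frac{7 \sqrt{2}}{28674}$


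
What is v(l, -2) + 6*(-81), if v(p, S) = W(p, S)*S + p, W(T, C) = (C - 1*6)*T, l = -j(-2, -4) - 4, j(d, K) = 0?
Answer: -554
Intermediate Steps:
l = -4 (l = -1*0 - 4 = 0 - 4 = -4)
W(T, C) = T*(-6 + C) (W(T, C) = (C - 6)*T = (-6 + C)*T = T*(-6 + C))
v(p, S) = p + S*p*(-6 + S) (v(p, S) = (p*(-6 + S))*S + p = S*p*(-6 + S) + p = p + S*p*(-6 + S))
v(l, -2) + 6*(-81) = -4*(1 - 2*(-6 - 2)) + 6*(-81) = -4*(1 - 2*(-8)) - 486 = -4*(1 + 16) - 486 = -4*17 - 486 = -68 - 486 = -554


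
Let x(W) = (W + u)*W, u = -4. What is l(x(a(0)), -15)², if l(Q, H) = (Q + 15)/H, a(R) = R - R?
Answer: 1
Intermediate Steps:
a(R) = 0
x(W) = W*(-4 + W) (x(W) = (W - 4)*W = (-4 + W)*W = W*(-4 + W))
l(Q, H) = (15 + Q)/H
l(x(a(0)), -15)² = ((15 + 0*(-4 + 0))/(-15))² = (-(15 + 0*(-4))/15)² = (-(15 + 0)/15)² = (-1/15*15)² = (-1)² = 1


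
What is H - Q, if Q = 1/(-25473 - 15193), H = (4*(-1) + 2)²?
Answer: 162665/40666 ≈ 4.0000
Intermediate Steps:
H = 4 (H = (-4 + 2)² = (-2)² = 4)
Q = -1/40666 (Q = 1/(-40666) = -1/40666 ≈ -2.4591e-5)
H - Q = 4 - 1*(-1/40666) = 4 + 1/40666 = 162665/40666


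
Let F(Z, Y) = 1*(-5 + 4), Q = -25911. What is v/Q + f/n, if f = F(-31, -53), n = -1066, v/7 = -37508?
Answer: 279910607/27621126 ≈ 10.134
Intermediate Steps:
v = -262556 (v = 7*(-37508) = -262556)
F(Z, Y) = -1 (F(Z, Y) = 1*(-1) = -1)
f = -1
v/Q + f/n = -262556/(-25911) - 1/(-1066) = -262556*(-1/25911) - 1*(-1/1066) = 262556/25911 + 1/1066 = 279910607/27621126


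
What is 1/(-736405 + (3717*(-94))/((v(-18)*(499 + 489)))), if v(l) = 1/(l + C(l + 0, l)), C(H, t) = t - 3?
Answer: -38/27459293 ≈ -1.3839e-6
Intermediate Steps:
C(H, t) = -3 + t
v(l) = 1/(-3 + 2*l) (v(l) = 1/(l + (-3 + l)) = 1/(-3 + 2*l))
1/(-736405 + (3717*(-94))/((v(-18)*(499 + 489)))) = 1/(-736405 + (3717*(-94))/(((499 + 489)/(-3 + 2*(-18))))) = 1/(-736405 - 349398/(988/(-3 - 36))) = 1/(-736405 - 349398/(988/(-39))) = 1/(-736405 - 349398/((-1/39*988))) = 1/(-736405 - 349398/(-76/3)) = 1/(-736405 - 349398*(-3/76)) = 1/(-736405 + 524097/38) = 1/(-27459293/38) = -38/27459293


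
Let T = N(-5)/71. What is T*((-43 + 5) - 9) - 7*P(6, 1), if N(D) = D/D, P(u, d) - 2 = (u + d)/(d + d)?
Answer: -5561/142 ≈ -39.162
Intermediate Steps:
P(u, d) = 2 + (d + u)/(2*d) (P(u, d) = 2 + (u + d)/(d + d) = 2 + (d + u)/((2*d)) = 2 + (d + u)*(1/(2*d)) = 2 + (d + u)/(2*d))
N(D) = 1
T = 1/71 ≈ 0.014085
T*((-43 + 5) - 9) - 7*P(6, 1) = ((-43 + 5) - 9)/71 - 7*(6 + 5*1)/(2*1) = (-38 - 9)/71 - 7*(6 + 5)/2 = (1/71)*(-47) - 7*11/2 = -47/71 - 7*11/2 = -47/71 - 77/2 = -5561/142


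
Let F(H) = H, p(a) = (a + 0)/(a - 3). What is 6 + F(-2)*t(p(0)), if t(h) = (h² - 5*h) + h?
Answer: 6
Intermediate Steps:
p(a) = a/(-3 + a)
t(h) = h² - 4*h
6 + F(-2)*t(p(0)) = 6 - 2*0/(-3 + 0)*(-4 + 0/(-3 + 0)) = 6 - 2*0/(-3)*(-4 + 0/(-3)) = 6 - 2*0*(-⅓)*(-4 + 0*(-⅓)) = 6 - 0*(-4 + 0) = 6 - 0*(-4) = 6 - 2*0 = 6 + 0 = 6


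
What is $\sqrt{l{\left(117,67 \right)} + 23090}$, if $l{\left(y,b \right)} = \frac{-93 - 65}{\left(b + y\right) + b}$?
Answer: $\frac{2 \sqrt{363663358}}{251} \approx 151.95$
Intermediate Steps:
$l{\left(y,b \right)} = - \frac{158}{y + 2 b}$
$\sqrt{l{\left(117,67 \right)} + 23090} = \sqrt{- \frac{158}{117 + 2 \cdot 67} + 23090} = \sqrt{- \frac{158}{117 + 134} + 23090} = \sqrt{- \frac{158}{251} + 23090} = \sqrt{\frac{5795432}{251}} = \frac{2 \sqrt{363663358}}{251}$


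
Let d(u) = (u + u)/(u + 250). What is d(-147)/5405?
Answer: -294/556715 ≈ -0.00052810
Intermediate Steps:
d(u) = 2*u/(250 + u) (d(u) = (2*u)/(250 + u) = 2*u/(250 + u))
d(-147)/5405 = (2*(-147)/(250 - 147))/5405 = (2*(-147)/103)*(1/5405) = (2*(-147)*(1/103))*(1/5405) = -294/103*1/5405 = -294/556715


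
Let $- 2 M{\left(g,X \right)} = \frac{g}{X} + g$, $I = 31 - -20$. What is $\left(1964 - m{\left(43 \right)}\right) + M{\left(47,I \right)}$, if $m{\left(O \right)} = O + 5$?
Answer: $\frac{96494}{51} \approx 1892.0$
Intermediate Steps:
$m{\left(O \right)} = 5 + O$
$I = 51$ ($I = 31 + 20 = 51$)
$M{\left(g,X \right)} = - \frac{g}{2} - \frac{g}{2 X}$ ($M{\left(g,X \right)} = - \frac{\frac{g}{X} + g}{2} = - \frac{g + \frac{g}{X}}{2} = - \frac{g}{2} - \frac{g}{2 X}$)
$\left(1964 - m{\left(43 \right)}\right) + M{\left(47,I \right)} = \left(1964 - \left(5 + 43\right)\right) - \frac{47 \left(1 + 51\right)}{2 \cdot 51} = \left(1964 - 48\right) - \frac{47}{2} \cdot \frac{1}{51} \cdot 52 = \left(1964 - 48\right) - \frac{1222}{51} = 1916 - \frac{1222}{51} = \frac{96494}{51}$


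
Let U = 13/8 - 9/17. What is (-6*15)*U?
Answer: -6705/68 ≈ -98.603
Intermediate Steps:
U = 149/136 (U = 13*(⅛) - 9*1/17 = 13/8 - 9/17 = 149/136 ≈ 1.0956)
(-6*15)*U = -6*15*(149/136) = -90*149/136 = -6705/68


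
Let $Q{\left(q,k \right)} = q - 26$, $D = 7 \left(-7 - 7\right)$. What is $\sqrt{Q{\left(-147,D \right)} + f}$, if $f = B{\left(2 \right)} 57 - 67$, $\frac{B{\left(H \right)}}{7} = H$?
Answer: $3 \sqrt{62} \approx 23.622$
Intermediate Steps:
$D = -98$ ($D = 7 \left(-14\right) = -98$)
$B{\left(H \right)} = 7 H$
$Q{\left(q,k \right)} = -26 + q$ ($Q{\left(q,k \right)} = q - 26 = -26 + q$)
$f = 731$ ($f = 7 \cdot 2 \cdot 57 - 67 = 14 \cdot 57 - 67 = 798 - 67 = 731$)
$\sqrt{Q{\left(-147,D \right)} + f} = \sqrt{\left(-26 - 147\right) + 731} = \sqrt{-173 + 731} = \sqrt{558} = 3 \sqrt{62}$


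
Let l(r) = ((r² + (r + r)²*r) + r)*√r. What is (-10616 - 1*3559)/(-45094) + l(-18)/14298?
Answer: 2025/6442 - 11511*I*√2/2383 ≈ 0.31434 - 6.8313*I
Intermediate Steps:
l(r) = √r*(r + r² + 4*r³) (l(r) = ((r² + (2*r)²*r) + r)*√r = ((r² + (4*r²)*r) + r)*√r = ((r² + 4*r³) + r)*√r = (r + r² + 4*r³)*√r = √r*(r + r² + 4*r³))
(-10616 - 1*3559)/(-45094) + l(-18)/14298 = (-10616 - 1*3559)/(-45094) + ((-18)^(3/2)*(1 - 18 + 4*(-18)²))/14298 = (-10616 - 3559)*(-1/45094) + ((-54*I*√2)*(1 - 18 + 4*324))*(1/14298) = -14175*(-1/45094) + ((-54*I*√2)*(1 - 18 + 1296))*(1/14298) = 2025/6442 + (-54*I*√2*1279)*(1/14298) = 2025/6442 - 69066*I*√2*(1/14298) = 2025/6442 - 11511*I*√2/2383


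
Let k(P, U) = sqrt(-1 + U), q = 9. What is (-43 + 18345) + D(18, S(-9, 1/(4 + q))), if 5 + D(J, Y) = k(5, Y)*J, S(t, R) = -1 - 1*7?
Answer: 18297 + 54*I ≈ 18297.0 + 54.0*I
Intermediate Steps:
S(t, R) = -8 (S(t, R) = -1 - 7 = -8)
D(J, Y) = -5 + J*sqrt(-1 + Y) (D(J, Y) = -5 + sqrt(-1 + Y)*J = -5 + J*sqrt(-1 + Y))
(-43 + 18345) + D(18, S(-9, 1/(4 + q))) = (-43 + 18345) + (-5 + 18*sqrt(-1 - 8)) = 18302 + (-5 + 18*sqrt(-9)) = 18302 + (-5 + 18*(3*I)) = 18302 + (-5 + 54*I) = 18297 + 54*I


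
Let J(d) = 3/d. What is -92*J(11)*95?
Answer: -26220/11 ≈ -2383.6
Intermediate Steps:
-92*J(11)*95 = -276/11*95 = -26220/11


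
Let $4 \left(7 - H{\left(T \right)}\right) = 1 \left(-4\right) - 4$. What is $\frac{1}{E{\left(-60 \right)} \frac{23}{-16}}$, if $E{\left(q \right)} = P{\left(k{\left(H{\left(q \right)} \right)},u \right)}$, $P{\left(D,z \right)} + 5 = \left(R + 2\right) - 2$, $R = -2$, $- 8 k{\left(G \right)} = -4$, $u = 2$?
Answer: $\frac{16}{161} \approx 0.099379$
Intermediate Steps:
$H{\left(T \right)} = 9$ ($H{\left(T \right)} = 7 - \frac{1 \left(-4\right) - 4}{4} = 7 - \frac{-4 - 4}{4} = 7 - -2 = 7 + 2 = 9$)
$k{\left(G \right)} = \frac{1}{2}$ ($k{\left(G \right)} = \left(- \frac{1}{8}\right) \left(-4\right) = \frac{1}{2}$)
$P{\left(D,z \right)} = -7$ ($P{\left(D,z \right)} = -5 + \left(\left(-2 + 2\right) - 2\right) = -5 + \left(0 - 2\right) = -5 - 2 = -7$)
$E{\left(q \right)} = -7$
$\frac{1}{E{\left(-60 \right)} \frac{23}{-16}} = \frac{1}{\left(-7\right) \frac{23}{-16}} = \frac{1}{\left(-7\right) 23 \left(- \frac{1}{16}\right)} = \frac{1}{\left(-7\right) \left(- \frac{23}{16}\right)} = \frac{1}{\frac{161}{16}} = \frac{16}{161}$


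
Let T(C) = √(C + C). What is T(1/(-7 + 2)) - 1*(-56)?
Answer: 56 + I*√10/5 ≈ 56.0 + 0.63246*I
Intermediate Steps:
T(C) = √2*√C (T(C) = √(2*C) = √2*√C)
T(1/(-7 + 2)) - 1*(-56) = √2*√(1/(-7 + 2)) - 1*(-56) = √2*√(1/(-5)) + 56 = √2*√(-⅕) + 56 = √2*(I*√5/5) + 56 = I*√10/5 + 56 = 56 + I*√10/5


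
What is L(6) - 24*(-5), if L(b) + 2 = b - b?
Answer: 118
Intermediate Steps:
L(b) = -2 (L(b) = -2 + (b - b) = -2 + 0 = -2)
L(6) - 24*(-5) = -2 - 24*(-5) = -2 - 6*(-20) = -2 + 120 = 118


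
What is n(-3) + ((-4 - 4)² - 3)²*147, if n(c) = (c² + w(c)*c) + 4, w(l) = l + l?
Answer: 547018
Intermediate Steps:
w(l) = 2*l
n(c) = 4 + 3*c² (n(c) = (c² + (2*c)*c) + 4 = (c² + 2*c²) + 4 = 3*c² + 4 = 4 + 3*c²)
n(-3) + ((-4 - 4)² - 3)²*147 = (4 + 3*(-3)²) + ((-4 - 4)² - 3)²*147 = (4 + 3*9) + ((-8)² - 3)²*147 = (4 + 27) + (64 - 3)²*147 = 31 + 61²*147 = 31 + 3721*147 = 31 + 546987 = 547018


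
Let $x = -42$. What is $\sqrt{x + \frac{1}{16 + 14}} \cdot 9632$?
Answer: $\frac{4816 i \sqrt{37770}}{15} \approx 62398.0 i$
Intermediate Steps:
$\sqrt{x + \frac{1}{16 + 14}} \cdot 9632 = \sqrt{-42 + \frac{1}{16 + 14}} \cdot 9632 = \sqrt{-42 + \frac{1}{30}} \cdot 9632 = \sqrt{- \frac{1259}{30}} \cdot 9632 = \frac{i \sqrt{37770}}{30} \cdot 9632 = \frac{4816 i \sqrt{37770}}{15}$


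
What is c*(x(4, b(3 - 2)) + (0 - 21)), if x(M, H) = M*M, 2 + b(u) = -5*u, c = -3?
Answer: 15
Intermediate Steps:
b(u) = -2 - 5*u
x(M, H) = M**2
c*(x(4, b(3 - 2)) + (0 - 21)) = -3*(4**2 + (0 - 21)) = -3*(16 - 21) = -3*(-5) = 15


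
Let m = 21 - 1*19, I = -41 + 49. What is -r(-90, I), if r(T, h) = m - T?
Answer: -92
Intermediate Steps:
I = 8
m = 2 (m = 21 - 19 = 2)
r(T, h) = 2 - T
-r(-90, I) = -(2 - 1*(-90)) = -(2 + 90) = -1*92 = -92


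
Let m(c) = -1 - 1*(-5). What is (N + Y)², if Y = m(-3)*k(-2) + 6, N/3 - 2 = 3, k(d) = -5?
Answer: 1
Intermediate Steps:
m(c) = 4 (m(c) = -1 + 5 = 4)
N = 15 (N = 6 + 3*3 = 6 + 9 = 15)
Y = -14 (Y = 4*(-5) + 6 = -20 + 6 = -14)
(N + Y)² = (15 - 14)² = 1² = 1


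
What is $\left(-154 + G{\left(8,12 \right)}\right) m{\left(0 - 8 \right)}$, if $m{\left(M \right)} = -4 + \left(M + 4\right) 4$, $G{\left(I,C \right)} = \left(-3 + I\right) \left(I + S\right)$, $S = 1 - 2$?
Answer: $2380$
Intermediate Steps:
$S = -1$
$G{\left(I,C \right)} = \left(-1 + I\right) \left(-3 + I\right)$ ($G{\left(I,C \right)} = \left(-3 + I\right) \left(I - 1\right) = \left(-3 + I\right) \left(-1 + I\right) = \left(-1 + I\right) \left(-3 + I\right)$)
$m{\left(M \right)} = 12 + 4 M$ ($m{\left(M \right)} = -4 + \left(4 + M\right) 4 = -4 + \left(16 + 4 M\right) = 12 + 4 M$)
$\left(-154 + G{\left(8,12 \right)}\right) m{\left(0 - 8 \right)} = \left(-154 + \left(3 + 8^{2} - 32\right)\right) \left(12 + 4 \left(0 - 8\right)\right) = \left(-154 + \left(3 + 64 - 32\right)\right) \left(12 + 4 \left(0 - 8\right)\right) = \left(-154 + 35\right) \left(12 + 4 \left(-8\right)\right) = - 119 \left(12 - 32\right) = \left(-119\right) \left(-20\right) = 2380$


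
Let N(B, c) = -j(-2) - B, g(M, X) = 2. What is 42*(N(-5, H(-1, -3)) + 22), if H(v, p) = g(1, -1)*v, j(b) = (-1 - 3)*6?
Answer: 2142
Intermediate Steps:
j(b) = -24 (j(b) = -4*6 = -24)
H(v, p) = 2*v
N(B, c) = 24 - B (N(B, c) = -1*(-24) - B = 24 - B)
42*(N(-5, H(-1, -3)) + 22) = 42*((24 - 1*(-5)) + 22) = 42*((24 + 5) + 22) = 42*(29 + 22) = 42*51 = 2142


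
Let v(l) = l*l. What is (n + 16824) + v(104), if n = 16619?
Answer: 44259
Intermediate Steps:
v(l) = l²
(n + 16824) + v(104) = (16619 + 16824) + 104² = 33443 + 10816 = 44259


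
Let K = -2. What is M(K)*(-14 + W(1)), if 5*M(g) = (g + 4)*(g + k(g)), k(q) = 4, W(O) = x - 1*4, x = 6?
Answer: -48/5 ≈ -9.6000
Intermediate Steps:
W(O) = 2 (W(O) = 6 - 1*4 = 6 - 4 = 2)
M(g) = (4 + g)**2/5 (M(g) = ((g + 4)*(g + 4))/5 = ((4 + g)*(4 + g))/5 = (4 + g)**2/5)
M(K)*(-14 + W(1)) = (16/5 + (1/5)*(-2)**2 + (8/5)*(-2))*(-14 + 2) = (16/5 + (1/5)*4 - 16/5)*(-12) = (16/5 + 4/5 - 16/5)*(-12) = (4/5)*(-12) = -48/5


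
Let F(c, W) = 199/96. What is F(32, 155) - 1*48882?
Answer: -4692473/96 ≈ -48880.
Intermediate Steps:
F(c, W) = 199/96 (F(c, W) = 199*(1/96) = 199/96)
F(32, 155) - 1*48882 = 199/96 - 1*48882 = 199/96 - 48882 = -4692473/96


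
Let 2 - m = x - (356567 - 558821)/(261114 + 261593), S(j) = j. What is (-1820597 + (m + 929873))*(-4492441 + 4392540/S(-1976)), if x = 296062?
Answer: 688690860821937858019/129108629 ≈ 5.3342e+12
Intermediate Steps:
m = -154752836674/522707 (m = 2 - (296062 - (356567 - 558821)/(261114 + 261593)) = 2 - (296062 - (-202254)/522707) = 2 - (296062 - 1*(-202254/522707)) = 2 - (296062 + 202254/522707) = 2 - 1*154753882088/522707 = 2 - 154753882088/522707 = -154752836674/522707 ≈ -2.9606e+5)
(-1820597 + (m + 929873))*(-4492441 + 4392540/S(-1976)) = (-1820597 + (-154752836674/522707 + 929873))*(-4492441 + 4392540/(-1976)) = (-1820597 + 331298289537/522707)*(-4492441 + 4392540*(-1/1976)) = -620340506542*(-4492441 - 1098135/494)/522707 = -620340506542/522707*(-2220363989/494) = 688690860821937858019/129108629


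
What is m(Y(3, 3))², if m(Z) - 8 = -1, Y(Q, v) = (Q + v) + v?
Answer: 49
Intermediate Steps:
Y(Q, v) = Q + 2*v
m(Z) = 7 (m(Z) = 8 - 1 = 7)
m(Y(3, 3))² = 7² = 49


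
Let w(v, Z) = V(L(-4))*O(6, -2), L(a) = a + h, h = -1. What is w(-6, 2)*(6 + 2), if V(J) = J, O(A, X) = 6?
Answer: -240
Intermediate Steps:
L(a) = -1 + a (L(a) = a - 1 = -1 + a)
w(v, Z) = -30 (w(v, Z) = (-1 - 4)*6 = -5*6 = -30)
w(-6, 2)*(6 + 2) = -30*(6 + 2) = -30*8 = -240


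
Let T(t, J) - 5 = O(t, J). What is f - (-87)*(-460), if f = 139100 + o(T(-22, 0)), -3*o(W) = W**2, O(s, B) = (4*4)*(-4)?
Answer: 293759/3 ≈ 97920.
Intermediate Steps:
O(s, B) = -64 (O(s, B) = 16*(-4) = -64)
T(t, J) = -59 (T(t, J) = 5 - 64 = -59)
o(W) = -W**2/3
f = 413819/3 (f = 139100 - 1/3*(-59)**2 = 139100 - 1/3*3481 = 139100 - 3481/3 = 413819/3 ≈ 1.3794e+5)
f - (-87)*(-460) = 413819/3 - (-87)*(-460) = 413819/3 - 1*40020 = 413819/3 - 40020 = 293759/3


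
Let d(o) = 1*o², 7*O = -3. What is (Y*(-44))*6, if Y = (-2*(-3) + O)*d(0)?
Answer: 0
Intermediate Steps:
O = -3/7 (O = (⅐)*(-3) = -3/7 ≈ -0.42857)
d(o) = o²
Y = 0 (Y = (-2*(-3) - 3/7)*0² = (6 - 3/7)*0 = (39/7)*0 = 0)
(Y*(-44))*6 = (0*(-44))*6 = 0*6 = 0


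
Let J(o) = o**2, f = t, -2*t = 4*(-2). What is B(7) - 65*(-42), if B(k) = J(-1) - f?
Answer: 2727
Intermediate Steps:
t = 4 (t = -2*(-2) = -1/2*(-8) = 4)
f = 4
B(k) = -3 (B(k) = (-1)**2 - 1*4 = 1 - 4 = -3)
B(7) - 65*(-42) = -3 - 65*(-42) = -3 + 2730 = 2727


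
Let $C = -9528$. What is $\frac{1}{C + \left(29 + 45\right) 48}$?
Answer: $- \frac{1}{5976} \approx -0.00016734$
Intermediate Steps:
$\frac{1}{C + \left(29 + 45\right) 48} = \frac{1}{-9528 + \left(29 + 45\right) 48} = \frac{1}{-9528 + 74 \cdot 48} = \frac{1}{-9528 + 3552} = \frac{1}{-5976} = - \frac{1}{5976}$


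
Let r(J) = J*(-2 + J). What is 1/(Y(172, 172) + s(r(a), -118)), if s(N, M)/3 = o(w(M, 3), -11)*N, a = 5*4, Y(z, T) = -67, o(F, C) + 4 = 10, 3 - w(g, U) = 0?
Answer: 1/6413 ≈ 0.00015593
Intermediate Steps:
w(g, U) = 3 (w(g, U) = 3 - 1*0 = 3 + 0 = 3)
o(F, C) = 6 (o(F, C) = -4 + 10 = 6)
a = 20
s(N, M) = 18*N (s(N, M) = 3*(6*N) = 18*N)
1/(Y(172, 172) + s(r(a), -118)) = 1/(-67 + 18*(20*(-2 + 20))) = 1/(-67 + 18*(20*18)) = 1/(-67 + 18*360) = 1/(-67 + 6480) = 1/6413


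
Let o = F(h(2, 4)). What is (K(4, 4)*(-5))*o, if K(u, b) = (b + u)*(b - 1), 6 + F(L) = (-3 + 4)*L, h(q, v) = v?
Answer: 240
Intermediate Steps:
F(L) = -6 + L (F(L) = -6 + (-3 + 4)*L = -6 + 1*L = -6 + L)
o = -2 (o = -6 + 4 = -2)
K(u, b) = (-1 + b)*(b + u) (K(u, b) = (b + u)*(-1 + b) = (-1 + b)*(b + u))
(K(4, 4)*(-5))*o = ((4**2 - 1*4 - 1*4 + 4*4)*(-5))*(-2) = ((16 - 4 - 4 + 16)*(-5))*(-2) = (24*(-5))*(-2) = -120*(-2) = 240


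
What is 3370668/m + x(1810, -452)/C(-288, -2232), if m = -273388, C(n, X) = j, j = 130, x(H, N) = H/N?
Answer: -4963882099/401606972 ≈ -12.360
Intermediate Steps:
C(n, X) = 130
3370668/m + x(1810, -452)/C(-288, -2232) = 3370668/(-273388) + (1810/(-452))/130 = 3370668*(-1/273388) + (1810*(-1/452))*(1/130) = -842667/68347 - 905/226*1/130 = -842667/68347 - 181/5876 = -4963882099/401606972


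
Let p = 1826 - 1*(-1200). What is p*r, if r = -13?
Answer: -39338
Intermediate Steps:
p = 3026 (p = 1826 + 1200 = 3026)
p*r = 3026*(-13) = -39338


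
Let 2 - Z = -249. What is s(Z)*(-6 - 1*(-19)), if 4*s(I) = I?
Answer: 3263/4 ≈ 815.75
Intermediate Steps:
Z = 251 (Z = 2 - 1*(-249) = 2 + 249 = 251)
s(I) = I/4
s(Z)*(-6 - 1*(-19)) = ((¼)*251)*(-6 - 1*(-19)) = 251*(-6 + 19)/4 = (251/4)*13 = 3263/4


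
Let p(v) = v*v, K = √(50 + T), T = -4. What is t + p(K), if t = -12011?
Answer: -11965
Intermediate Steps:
K = √46 (K = √(50 - 4) = √46 ≈ 6.7823)
p(v) = v²
t + p(K) = -12011 + (√46)² = -12011 + 46 = -11965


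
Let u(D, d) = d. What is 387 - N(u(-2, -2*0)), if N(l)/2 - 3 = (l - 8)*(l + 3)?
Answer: 429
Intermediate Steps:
N(l) = 6 + 2*(-8 + l)*(3 + l) (N(l) = 6 + 2*((l - 8)*(l + 3)) = 6 + 2*((-8 + l)*(3 + l)) = 6 + 2*(-8 + l)*(3 + l))
387 - N(u(-2, -2*0)) = 387 - (-42 - (-20)*0 + 2*(-2*0)²) = 387 - (-42 - 10*0 + 2*0²) = 387 - (-42 + 0 + 2*0) = 387 - (-42 + 0 + 0) = 387 - 1*(-42) = 387 + 42 = 429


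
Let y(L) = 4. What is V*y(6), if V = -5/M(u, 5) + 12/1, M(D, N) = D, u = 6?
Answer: 134/3 ≈ 44.667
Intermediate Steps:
V = 67/6 (V = -5/6 + 12/1 = -5*⅙ + 12*1 = -⅚ + 12 = 67/6 ≈ 11.167)
V*y(6) = (67/6)*4 = 134/3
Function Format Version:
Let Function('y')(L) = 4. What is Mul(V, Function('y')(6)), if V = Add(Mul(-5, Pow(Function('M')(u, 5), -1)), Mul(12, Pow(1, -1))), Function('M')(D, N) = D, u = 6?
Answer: Rational(134, 3) ≈ 44.667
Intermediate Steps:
V = Rational(67, 6) (V = Add(Mul(-5, Pow(6, -1)), Mul(12, Pow(1, -1))) = Add(Mul(-5, Rational(1, 6)), Mul(12, 1)) = Add(Rational(-5, 6), 12) = Rational(67, 6) ≈ 11.167)
Mul(V, Function('y')(6)) = Mul(Rational(67, 6), 4) = Rational(134, 3)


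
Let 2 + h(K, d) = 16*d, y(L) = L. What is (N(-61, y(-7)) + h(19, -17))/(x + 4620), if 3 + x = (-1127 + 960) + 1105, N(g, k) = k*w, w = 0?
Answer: -274/5555 ≈ -0.049325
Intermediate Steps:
h(K, d) = -2 + 16*d
N(g, k) = 0 (N(g, k) = k*0 = 0)
x = 935 (x = -3 + ((-1127 + 960) + 1105) = -3 + (-167 + 1105) = -3 + 938 = 935)
(N(-61, y(-7)) + h(19, -17))/(x + 4620) = (0 + (-2 + 16*(-17)))/(935 + 4620) = (0 + (-2 - 272))/5555 = (0 - 274)*(1/5555) = -274*1/5555 = -274/5555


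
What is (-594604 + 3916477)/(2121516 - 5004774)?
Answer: -369097/320362 ≈ -1.1521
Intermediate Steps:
(-594604 + 3916477)/(2121516 - 5004774) = 3321873/(-2883258) = 3321873*(-1/2883258) = -369097/320362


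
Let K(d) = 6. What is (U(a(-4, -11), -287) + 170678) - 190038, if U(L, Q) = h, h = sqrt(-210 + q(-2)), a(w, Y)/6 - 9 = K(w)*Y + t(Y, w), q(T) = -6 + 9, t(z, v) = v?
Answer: -19360 + 3*I*sqrt(23) ≈ -19360.0 + 14.387*I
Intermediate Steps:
q(T) = 3
a(w, Y) = 54 + 6*w + 36*Y (a(w, Y) = 54 + 6*(6*Y + w) = 54 + 6*(w + 6*Y) = 54 + (6*w + 36*Y) = 54 + 6*w + 36*Y)
h = 3*I*sqrt(23) (h = sqrt(-210 + 3) = sqrt(-207) = 3*I*sqrt(23) ≈ 14.387*I)
U(L, Q) = 3*I*sqrt(23)
(U(a(-4, -11), -287) + 170678) - 190038 = (3*I*sqrt(23) + 170678) - 190038 = (170678 + 3*I*sqrt(23)) - 190038 = -19360 + 3*I*sqrt(23)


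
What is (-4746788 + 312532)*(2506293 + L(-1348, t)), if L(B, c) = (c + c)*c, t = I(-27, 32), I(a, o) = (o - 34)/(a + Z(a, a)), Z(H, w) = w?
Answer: -8101774148391344/729 ≈ -1.1114e+13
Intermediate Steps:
I(a, o) = (-34 + o)/(2*a) (I(a, o) = (o - 34)/(a + a) = (-34 + o)/((2*a)) = (-34 + o)*(1/(2*a)) = (-34 + o)/(2*a))
t = 1/27 (t = (½)*(-34 + 32)/(-27) = (½)*(-1/27)*(-2) = 1/27 ≈ 0.037037)
L(B, c) = 2*c² (L(B, c) = (2*c)*c = 2*c²)
(-4746788 + 312532)*(2506293 + L(-1348, t)) = (-4746788 + 312532)*(2506293 + 2*(1/27)²) = -4434256*(2506293 + 2*(1/729)) = -4434256*(2506293 + 2/729) = -4434256*1827087599/729 = -8101774148391344/729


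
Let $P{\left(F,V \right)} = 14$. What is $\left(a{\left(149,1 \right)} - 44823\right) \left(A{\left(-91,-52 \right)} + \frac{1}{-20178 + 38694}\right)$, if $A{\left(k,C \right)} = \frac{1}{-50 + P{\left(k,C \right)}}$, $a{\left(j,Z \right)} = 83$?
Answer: $\frac{17224900}{13887} \approx 1240.4$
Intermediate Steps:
$A{\left(k,C \right)} = - \frac{1}{36}$ ($A{\left(k,C \right)} = \frac{1}{-50 + 14} = \frac{1}{-36} = - \frac{1}{36}$)
$\left(a{\left(149,1 \right)} - 44823\right) \left(A{\left(-91,-52 \right)} + \frac{1}{-20178 + 38694}\right) = \left(83 - 44823\right) \left(- \frac{1}{36} + \frac{1}{-20178 + 38694}\right) = - 44740 \left(- \frac{1}{36} + \frac{1}{18516}\right) = \left(-44740\right) \left(- \frac{385}{13887}\right) = \frac{17224900}{13887}$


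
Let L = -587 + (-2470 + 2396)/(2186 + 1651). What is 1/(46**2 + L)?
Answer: 3837/5866699 ≈ 0.00065403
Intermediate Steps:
L = -2252393/3837 (L = -587 - 74/3837 = -2252393/3837 ≈ -587.02)
1/(46**2 + L) = 1/(46**2 - 2252393/3837) = 1/(2116 - 2252393/3837) = 1/(5866699/3837) = 3837/5866699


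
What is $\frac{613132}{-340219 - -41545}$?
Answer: $- \frac{306566}{149337} \approx -2.0528$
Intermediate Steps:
$\frac{613132}{-340219 - -41545} = \frac{613132}{-340219 + 41545} = \frac{613132}{-298674} = 613132 \left(- \frac{1}{298674}\right) = - \frac{306566}{149337}$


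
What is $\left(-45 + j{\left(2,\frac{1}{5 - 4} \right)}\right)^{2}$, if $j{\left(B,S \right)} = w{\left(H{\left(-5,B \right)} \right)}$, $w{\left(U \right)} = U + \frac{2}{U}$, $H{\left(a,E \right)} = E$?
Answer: $1764$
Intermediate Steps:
$j{\left(B,S \right)} = B + \frac{2}{B}$
$\left(-45 + j{\left(2,\frac{1}{5 - 4} \right)}\right)^{2} = \left(-45 + \left(2 + \frac{2}{2}\right)\right)^{2} = \left(-45 + \left(2 + 2 \cdot \frac{1}{2}\right)\right)^{2} = \left(-45 + \left(2 + 1\right)\right)^{2} = \left(-45 + 3\right)^{2} = \left(-42\right)^{2} = 1764$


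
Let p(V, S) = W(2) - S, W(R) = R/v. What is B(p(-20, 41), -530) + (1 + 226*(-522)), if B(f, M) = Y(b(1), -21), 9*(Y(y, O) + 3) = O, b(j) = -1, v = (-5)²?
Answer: -353929/3 ≈ -1.1798e+5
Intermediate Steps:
v = 25
W(R) = R/25
Y(y, O) = -3 + O/9
p(V, S) = 2/25 - S (p(V, S) = (1/25)*2 - S = 2/25 - S)
B(f, M) = -16/3 (B(f, M) = -3 + (⅑)*(-21) = -3 - 7/3 = -16/3)
B(p(-20, 41), -530) + (1 + 226*(-522)) = -16/3 + (1 + 226*(-522)) = -16/3 + (1 - 117972) = -16/3 - 117971 = -353929/3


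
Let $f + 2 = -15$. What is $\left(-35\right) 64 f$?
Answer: $38080$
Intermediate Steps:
$f = -17$ ($f = -2 - 15 = -17$)
$\left(-35\right) 64 f = \left(-35\right) 64 \left(-17\right) = \left(-2240\right) \left(-17\right) = 38080$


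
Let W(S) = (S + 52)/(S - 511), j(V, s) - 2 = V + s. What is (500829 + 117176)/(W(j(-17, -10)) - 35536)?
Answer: -331250680/19047323 ≈ -17.391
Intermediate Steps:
j(V, s) = 2 + V + s (j(V, s) = 2 + (V + s) = 2 + V + s)
W(S) = (52 + S)/(-511 + S)
(500829 + 117176)/(W(j(-17, -10)) - 35536) = (500829 + 117176)/((52 + (2 - 17 - 10))/(-511 + (2 - 17 - 10)) - 35536) = 618005/((52 - 25)/(-511 - 25) - 35536) = 618005/(27/(-536) - 35536) = 618005/(-1/536*27 - 35536) = 618005/(-27/536 - 35536) = 618005/(-19047323/536) = 618005*(-536/19047323) = -331250680/19047323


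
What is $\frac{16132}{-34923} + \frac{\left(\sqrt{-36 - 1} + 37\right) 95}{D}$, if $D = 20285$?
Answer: $- \frac{40896655}{141682611} + \frac{19 i \sqrt{37}}{4057} \approx -0.28865 + 0.028487 i$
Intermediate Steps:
$\frac{16132}{-34923} + \frac{\left(\sqrt{-36 - 1} + 37\right) 95}{D} = \frac{16132}{-34923} + \frac{\left(\sqrt{-36 - 1} + 37\right) 95}{20285} = 16132 \left(- \frac{1}{34923}\right) + \left(\sqrt{-37} + 37\right) 95 \cdot \frac{1}{20285} = - \frac{16132}{34923} + \left(i \sqrt{37} + 37\right) 95 \cdot \frac{1}{20285} = - \frac{16132}{34923} + \left(37 + i \sqrt{37}\right) 95 \cdot \frac{1}{20285} = - \frac{16132}{34923} + \left(3515 + 95 i \sqrt{37}\right) \frac{1}{20285} = - \frac{16132}{34923} + \left(\frac{703}{4057} + \frac{19 i \sqrt{37}}{4057}\right) = - \frac{40896655}{141682611} + \frac{19 i \sqrt{37}}{4057}$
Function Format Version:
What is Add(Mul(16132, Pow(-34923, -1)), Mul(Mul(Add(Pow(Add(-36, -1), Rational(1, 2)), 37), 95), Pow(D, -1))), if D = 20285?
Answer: Add(Rational(-40896655, 141682611), Mul(Rational(19, 4057), I, Pow(37, Rational(1, 2)))) ≈ Add(-0.28865, Mul(0.028487, I))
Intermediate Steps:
Add(Mul(16132, Pow(-34923, -1)), Mul(Mul(Add(Pow(Add(-36, -1), Rational(1, 2)), 37), 95), Pow(D, -1))) = Add(Mul(16132, Pow(-34923, -1)), Mul(Mul(Add(Pow(Add(-36, -1), Rational(1, 2)), 37), 95), Pow(20285, -1))) = Add(Mul(16132, Rational(-1, 34923)), Mul(Mul(Add(Pow(-37, Rational(1, 2)), 37), 95), Rational(1, 20285))) = Add(Rational(-16132, 34923), Mul(Mul(Add(Mul(I, Pow(37, Rational(1, 2))), 37), 95), Rational(1, 20285))) = Add(Rational(-16132, 34923), Mul(Mul(Add(37, Mul(I, Pow(37, Rational(1, 2)))), 95), Rational(1, 20285))) = Add(Rational(-16132, 34923), Mul(Add(3515, Mul(95, I, Pow(37, Rational(1, 2)))), Rational(1, 20285))) = Add(Rational(-16132, 34923), Add(Rational(703, 4057), Mul(Rational(19, 4057), I, Pow(37, Rational(1, 2))))) = Add(Rational(-40896655, 141682611), Mul(Rational(19, 4057), I, Pow(37, Rational(1, 2))))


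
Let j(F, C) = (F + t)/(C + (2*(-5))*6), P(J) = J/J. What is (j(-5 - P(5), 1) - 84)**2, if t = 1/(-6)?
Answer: 882030601/125316 ≈ 7038.5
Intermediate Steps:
t = -1/6 ≈ -0.16667
P(J) = 1
j(F, C) = (-1/6 + F)/(-60 + C) (j(F, C) = (F - 1/6)/(C + (2*(-5))*6) = (-1/6 + F)/(C - 10*6) = (-1/6 + F)/(C - 60) = (-1/6 + F)/(-60 + C))
(j(-5 - P(5), 1) - 84)**2 = ((-1/6 + (-5 - 1*1))/(-60 + 1) - 84)**2 = ((-1/6 + (-5 - 1))/(-59) - 84)**2 = (-(-1/6 - 6)/59 - 84)**2 = (-1/59*(-37/6) - 84)**2 = (37/354 - 84)**2 = (-29699/354)**2 = 882030601/125316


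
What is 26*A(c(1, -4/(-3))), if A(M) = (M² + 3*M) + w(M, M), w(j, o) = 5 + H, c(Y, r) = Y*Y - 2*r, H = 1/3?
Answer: 728/9 ≈ 80.889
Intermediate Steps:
H = ⅓ ≈ 0.33333
c(Y, r) = Y² - 2*r
w(j, o) = 16/3 (w(j, o) = 5 + ⅓ = 16/3)
A(M) = 16/3 + M² + 3*M (A(M) = (M² + 3*M) + 16/3 = 16/3 + M² + 3*M)
26*A(c(1, -4/(-3))) = 26*(16/3 + (1² - (-8)/(-3))² + 3*(1² - (-8)/(-3))) = 26*(16/3 + (1 - (-8)*(-1)/3)² + 3*(1 - (-8)*(-1)/3)) = 26*(16/3 + (1 - 2*4/3)² + 3*(1 - 2*4/3)) = 26*(16/3 + (1 - 8/3)² + 3*(1 - 8/3)) = 26*(16/3 + (-5/3)² + 3*(-5/3)) = 26*(16/3 + 25/9 - 5) = 26*(28/9) = 728/9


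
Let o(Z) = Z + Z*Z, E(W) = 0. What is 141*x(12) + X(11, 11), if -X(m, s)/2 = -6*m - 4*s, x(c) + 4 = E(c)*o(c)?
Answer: -344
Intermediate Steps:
o(Z) = Z + Z²
x(c) = -4 (x(c) = -4 + 0*(c*(1 + c)) = -4 + 0 = -4)
X(m, s) = 8*s + 12*m (X(m, s) = -2*(-6*m - 4*s) = 8*s + 12*m)
141*x(12) + X(11, 11) = 141*(-4) + (8*11 + 12*11) = -564 + (88 + 132) = -564 + 220 = -344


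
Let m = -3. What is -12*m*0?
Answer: 0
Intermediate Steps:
-12*m*0 = -12*(-3)*0 = 36*0 = 0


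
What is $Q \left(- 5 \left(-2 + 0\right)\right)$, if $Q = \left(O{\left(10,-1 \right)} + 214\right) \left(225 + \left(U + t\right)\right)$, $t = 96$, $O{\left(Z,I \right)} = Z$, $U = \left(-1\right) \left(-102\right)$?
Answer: $947520$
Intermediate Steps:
$U = 102$
$Q = 94752$ ($Q = \left(10 + 214\right) \left(225 + \left(102 + 96\right)\right) = 224 \left(225 + 198\right) = 224 \cdot 423 = 94752$)
$Q \left(- 5 \left(-2 + 0\right)\right) = 94752 \left(- 5 \left(-2 + 0\right)\right) = 94752 \left(\left(-5\right) \left(-2\right)\right) = 94752 \cdot 10 = 947520$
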